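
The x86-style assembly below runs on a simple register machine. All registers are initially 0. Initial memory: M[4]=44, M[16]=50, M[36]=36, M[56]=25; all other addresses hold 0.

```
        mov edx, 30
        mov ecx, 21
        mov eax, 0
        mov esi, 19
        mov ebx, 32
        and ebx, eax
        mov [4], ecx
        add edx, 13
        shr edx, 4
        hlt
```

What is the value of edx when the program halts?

after mov edx, 30: edx=30
after mov ecx, 21: ecx=21
after mov eax, 0: eax=0
after mov esi, 19: esi=19
after mov ebx, 32: ebx=32
after and ebx, eax: ebx=32&0=0
mov [4], ecx → M[4]=21
after add edx, 13: edx=30+13=43
after shr edx, 4: edx=43>>4=2
halt.

2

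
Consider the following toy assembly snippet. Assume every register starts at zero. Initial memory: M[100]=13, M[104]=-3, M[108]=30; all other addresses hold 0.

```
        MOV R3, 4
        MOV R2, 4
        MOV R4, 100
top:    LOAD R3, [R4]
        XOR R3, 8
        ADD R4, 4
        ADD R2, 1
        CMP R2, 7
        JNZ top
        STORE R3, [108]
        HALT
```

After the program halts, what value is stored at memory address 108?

22

R3=4
R2=4
R4=100
R3=M[100]=13
R3=13^8=5
R4=100+4=104
R2=4+1=5
CMP R2, 7  (cmp 5,7)
JNZ top: taken
R3=M[104]=-3
R3=(-3)^8=-11
R4=104+4=108
R2=5+1=6
CMP R2, 7  (cmp 6,7)
JNZ top: taken
R3=M[108]=30
R3=30^8=22
R4=108+4=112
R2=6+1=7
CMP R2, 7  (cmp 7,7)
JNZ top: not taken
STORE R3, [108] → M[108]=22
halt.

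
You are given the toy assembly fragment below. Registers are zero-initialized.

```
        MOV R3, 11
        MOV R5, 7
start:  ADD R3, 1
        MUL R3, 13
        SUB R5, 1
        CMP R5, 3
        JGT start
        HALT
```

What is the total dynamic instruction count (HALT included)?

MOV R3, 11 → R3=11
MOV R5, 7 → R5=7
ADD R3, 1 → R3=11+1=12
MUL R3, 13 → R3=12*13=156
SUB R5, 1 → R5=7-1=6
CMP R5, 3  (cmp 6,3)
JGT start: taken
ADD R3, 1 → R3=156+1=157
MUL R3, 13 → R3=157*13=2041
SUB R5, 1 → R5=6-1=5
CMP R5, 3  (cmp 5,3)
JGT start: taken
ADD R3, 1 → R3=2041+1=2042
MUL R3, 13 → R3=2042*13=26546
SUB R5, 1 → R5=5-1=4
CMP R5, 3  (cmp 4,3)
JGT start: taken
ADD R3, 1 → R3=26546+1=26547
MUL R3, 13 → R3=26547*13=345111
SUB R5, 1 → R5=4-1=3
CMP R5, 3  (cmp 3,3)
JGT start: not taken
halt.
Total executed instructions: 23.

23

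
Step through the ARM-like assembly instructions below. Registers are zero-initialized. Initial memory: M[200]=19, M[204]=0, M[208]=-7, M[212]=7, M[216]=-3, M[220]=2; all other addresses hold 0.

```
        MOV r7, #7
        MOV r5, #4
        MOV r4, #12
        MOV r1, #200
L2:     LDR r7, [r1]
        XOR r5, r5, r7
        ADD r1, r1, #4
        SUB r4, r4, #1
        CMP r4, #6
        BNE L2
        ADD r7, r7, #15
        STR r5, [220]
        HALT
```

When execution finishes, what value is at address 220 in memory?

22

MOV r7, #7 → r7=7
MOV r5, #4 → r5=4
MOV r4, #12 → r4=12
MOV r1, #200 → r1=200
LDR r7, [r1] → r7=M[200]=19
XOR r5, r5, r7 → r5=4^19=23
ADD r1, r1, #4 → r1=200+4=204
SUB r4, r4, #1 → r4=12-1=11
CMP r4, #6  (cmp 11,6)
BNE L2: taken
LDR r7, [r1] → r7=M[204]=0
XOR r5, r5, r7 → r5=23^0=23
ADD r1, r1, #4 → r1=204+4=208
SUB r4, r4, #1 → r4=11-1=10
CMP r4, #6  (cmp 10,6)
BNE L2: taken
LDR r7, [r1] → r7=M[208]=-7
XOR r5, r5, r7 → r5=23^(-7)=-18
ADD r1, r1, #4 → r1=208+4=212
SUB r4, r4, #1 → r4=10-1=9
CMP r4, #6  (cmp 9,6)
BNE L2: taken
LDR r7, [r1] → r7=M[212]=7
XOR r5, r5, r7 → r5=(-18)^7=-23
ADD r1, r1, #4 → r1=212+4=216
SUB r4, r4, #1 → r4=9-1=8
CMP r4, #6  (cmp 8,6)
BNE L2: taken
LDR r7, [r1] → r7=M[216]=-3
XOR r5, r5, r7 → r5=(-23)^(-3)=20
ADD r1, r1, #4 → r1=216+4=220
SUB r4, r4, #1 → r4=8-1=7
CMP r4, #6  (cmp 7,6)
BNE L2: taken
LDR r7, [r1] → r7=M[220]=2
XOR r5, r5, r7 → r5=20^2=22
ADD r1, r1, #4 → r1=220+4=224
SUB r4, r4, #1 → r4=7-1=6
CMP r4, #6  (cmp 6,6)
BNE L2: not taken
ADD r7, r7, #15 → r7=2+15=17
STR r5, [220] → M[220]=22
halt.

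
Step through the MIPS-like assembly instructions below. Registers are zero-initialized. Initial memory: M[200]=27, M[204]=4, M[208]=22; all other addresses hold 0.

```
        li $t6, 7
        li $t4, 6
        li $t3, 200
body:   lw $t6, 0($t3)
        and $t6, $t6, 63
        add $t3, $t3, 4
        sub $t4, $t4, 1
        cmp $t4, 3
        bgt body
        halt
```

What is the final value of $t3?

212

after li $t6, 7: $t6=7
after li $t4, 6: $t4=6
after li $t3, 200: $t3=200
after lw $t6, 0($t3): $t6=M[200]=27
after and $t6, $t6, 63: $t6=27&63=27
after add $t3, $t3, 4: $t3=200+4=204
after sub $t4, $t4, 1: $t4=6-1=5
cmp $t4, 3  (cmp 5,3)
bgt body: taken
after lw $t6, 0($t3): $t6=M[204]=4
after and $t6, $t6, 63: $t6=4&63=4
after add $t3, $t3, 4: $t3=204+4=208
after sub $t4, $t4, 1: $t4=5-1=4
cmp $t4, 3  (cmp 4,3)
bgt body: taken
after lw $t6, 0($t3): $t6=M[208]=22
after and $t6, $t6, 63: $t6=22&63=22
after add $t3, $t3, 4: $t3=208+4=212
after sub $t4, $t4, 1: $t4=4-1=3
cmp $t4, 3  (cmp 3,3)
bgt body: not taken
halt.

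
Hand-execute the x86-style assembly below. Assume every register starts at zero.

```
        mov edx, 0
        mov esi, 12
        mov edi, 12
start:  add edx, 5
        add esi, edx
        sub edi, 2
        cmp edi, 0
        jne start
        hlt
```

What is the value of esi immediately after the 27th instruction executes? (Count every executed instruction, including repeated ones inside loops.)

mov edx, 0 → edx=0
mov esi, 12 → esi=12
mov edi, 12 → edi=12
add edx, 5 → edx=0+5=5
add esi, edx → esi=12+5=17
sub edi, 2 → edi=12-2=10
cmp edi, 0  (cmp 10,0)
jne start: taken
add edx, 5 → edx=5+5=10
add esi, edx → esi=17+10=27
sub edi, 2 → edi=10-2=8
cmp edi, 0  (cmp 8,0)
jne start: taken
add edx, 5 → edx=10+5=15
add esi, edx → esi=27+15=42
sub edi, 2 → edi=8-2=6
cmp edi, 0  (cmp 6,0)
jne start: taken
add edx, 5 → edx=15+5=20
add esi, edx → esi=42+20=62
sub edi, 2 → edi=6-2=4
cmp edi, 0  (cmp 4,0)
jne start: taken
add edx, 5 → edx=20+5=25
add esi, edx → esi=62+25=87
sub edi, 2 → edi=4-2=2
cmp edi, 0  (cmp 2,0)
After step 27: esi = 87.

87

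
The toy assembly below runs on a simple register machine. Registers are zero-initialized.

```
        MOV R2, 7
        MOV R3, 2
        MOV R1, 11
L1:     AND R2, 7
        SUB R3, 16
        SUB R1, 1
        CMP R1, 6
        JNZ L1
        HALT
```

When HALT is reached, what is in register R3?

R2=7
R3=2
R1=11
R2=7&7=7
R3=2-16=-14
R1=11-1=10
CMP R1, 6  (cmp 10,6)
JNZ L1: taken
R2=7&7=7
R3=(-14)-16=-30
R1=10-1=9
CMP R1, 6  (cmp 9,6)
JNZ L1: taken
R2=7&7=7
R3=(-30)-16=-46
R1=9-1=8
CMP R1, 6  (cmp 8,6)
JNZ L1: taken
R2=7&7=7
R3=(-46)-16=-62
R1=8-1=7
CMP R1, 6  (cmp 7,6)
JNZ L1: taken
R2=7&7=7
R3=(-62)-16=-78
R1=7-1=6
CMP R1, 6  (cmp 6,6)
JNZ L1: not taken
halt.

-78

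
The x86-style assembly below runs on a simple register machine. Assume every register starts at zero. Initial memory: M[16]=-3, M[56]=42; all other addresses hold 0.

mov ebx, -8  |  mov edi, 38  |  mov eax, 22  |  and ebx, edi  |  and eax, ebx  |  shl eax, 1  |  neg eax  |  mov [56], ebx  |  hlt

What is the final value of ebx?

32

after mov ebx, -8: ebx=-8
after mov edi, 38: edi=38
after mov eax, 22: eax=22
after and ebx, edi: ebx=(-8)&38=32
after and eax, ebx: eax=22&32=0
after shl eax, 1: eax=0<<1=0
after neg eax: eax=-(0)=0
mov [56], ebx → M[56]=32
halt.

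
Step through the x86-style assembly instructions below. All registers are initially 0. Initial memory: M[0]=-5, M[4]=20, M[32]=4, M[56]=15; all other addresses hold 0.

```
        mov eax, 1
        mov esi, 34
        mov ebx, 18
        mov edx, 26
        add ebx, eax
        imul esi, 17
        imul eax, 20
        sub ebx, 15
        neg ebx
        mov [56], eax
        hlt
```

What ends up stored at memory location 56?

20

mov eax, 1 → eax=1
mov esi, 34 → esi=34
mov ebx, 18 → ebx=18
mov edx, 26 → edx=26
add ebx, eax → ebx=18+1=19
imul esi, 17 → esi=34*17=578
imul eax, 20 → eax=1*20=20
sub ebx, 15 → ebx=19-15=4
neg ebx → ebx=-(4)=-4
mov [56], eax → M[56]=20
halt.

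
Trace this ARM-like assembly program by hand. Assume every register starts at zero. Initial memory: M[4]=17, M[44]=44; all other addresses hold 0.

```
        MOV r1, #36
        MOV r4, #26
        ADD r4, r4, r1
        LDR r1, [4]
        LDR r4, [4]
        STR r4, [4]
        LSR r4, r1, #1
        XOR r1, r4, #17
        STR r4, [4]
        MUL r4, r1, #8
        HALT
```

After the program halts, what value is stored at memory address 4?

8

MOV r1, #36 → r1=36
MOV r4, #26 → r4=26
ADD r4, r4, r1 → r4=26+36=62
LDR r1, [4] → r1=M[4]=17
LDR r4, [4] → r4=M[4]=17
STR r4, [4] → M[4]=17
LSR r4, r1, #1 → r4=17>>1=8
XOR r1, r4, #17 → r1=8^17=25
STR r4, [4] → M[4]=8
MUL r4, r1, #8 → r4=25*8=200
halt.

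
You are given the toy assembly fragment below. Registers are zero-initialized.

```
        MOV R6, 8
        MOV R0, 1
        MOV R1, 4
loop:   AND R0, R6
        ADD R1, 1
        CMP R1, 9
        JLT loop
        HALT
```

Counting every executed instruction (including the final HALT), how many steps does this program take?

after MOV R6, 8: R6=8
after MOV R0, 1: R0=1
after MOV R1, 4: R1=4
after AND R0, R6: R0=1&8=0
after ADD R1, 1: R1=4+1=5
CMP R1, 9  (cmp 5,9)
JLT loop: taken
after AND R0, R6: R0=0&8=0
after ADD R1, 1: R1=5+1=6
CMP R1, 9  (cmp 6,9)
JLT loop: taken
after AND R0, R6: R0=0&8=0
after ADD R1, 1: R1=6+1=7
CMP R1, 9  (cmp 7,9)
JLT loop: taken
after AND R0, R6: R0=0&8=0
after ADD R1, 1: R1=7+1=8
CMP R1, 9  (cmp 8,9)
JLT loop: taken
after AND R0, R6: R0=0&8=0
after ADD R1, 1: R1=8+1=9
CMP R1, 9  (cmp 9,9)
JLT loop: not taken
halt.
Total executed instructions: 24.

24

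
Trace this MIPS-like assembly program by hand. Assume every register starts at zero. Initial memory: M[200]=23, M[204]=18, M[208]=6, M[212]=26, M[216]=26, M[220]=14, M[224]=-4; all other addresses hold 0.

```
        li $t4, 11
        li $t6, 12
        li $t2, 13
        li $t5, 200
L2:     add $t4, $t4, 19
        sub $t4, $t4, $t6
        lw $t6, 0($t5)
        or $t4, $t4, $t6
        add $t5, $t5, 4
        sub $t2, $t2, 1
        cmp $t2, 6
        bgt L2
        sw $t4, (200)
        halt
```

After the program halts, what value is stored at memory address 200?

li $t4, 11 → $t4=11
li $t6, 12 → $t6=12
li $t2, 13 → $t2=13
li $t5, 200 → $t5=200
add $t4, $t4, 19 → $t4=11+19=30
sub $t4, $t4, $t6 → $t4=30-12=18
lw $t6, 0($t5) → $t6=M[200]=23
or $t4, $t4, $t6 → $t4=18|23=23
add $t5, $t5, 4 → $t5=200+4=204
sub $t2, $t2, 1 → $t2=13-1=12
cmp $t2, 6  (cmp 12,6)
bgt L2: taken
add $t4, $t4, 19 → $t4=23+19=42
sub $t4, $t4, $t6 → $t4=42-23=19
lw $t6, 0($t5) → $t6=M[204]=18
or $t4, $t4, $t6 → $t4=19|18=19
add $t5, $t5, 4 → $t5=204+4=208
sub $t2, $t2, 1 → $t2=12-1=11
cmp $t2, 6  (cmp 11,6)
bgt L2: taken
add $t4, $t4, 19 → $t4=19+19=38
sub $t4, $t4, $t6 → $t4=38-18=20
lw $t6, 0($t5) → $t6=M[208]=6
or $t4, $t4, $t6 → $t4=20|6=22
add $t5, $t5, 4 → $t5=208+4=212
sub $t2, $t2, 1 → $t2=11-1=10
cmp $t2, 6  (cmp 10,6)
bgt L2: taken
add $t4, $t4, 19 → $t4=22+19=41
sub $t4, $t4, $t6 → $t4=41-6=35
lw $t6, 0($t5) → $t6=M[212]=26
or $t4, $t4, $t6 → $t4=35|26=59
add $t5, $t5, 4 → $t5=212+4=216
sub $t2, $t2, 1 → $t2=10-1=9
cmp $t2, 6  (cmp 9,6)
bgt L2: taken
add $t4, $t4, 19 → $t4=59+19=78
sub $t4, $t4, $t6 → $t4=78-26=52
lw $t6, 0($t5) → $t6=M[216]=26
or $t4, $t4, $t6 → $t4=52|26=62
add $t5, $t5, 4 → $t5=216+4=220
sub $t2, $t2, 1 → $t2=9-1=8
cmp $t2, 6  (cmp 8,6)
bgt L2: taken
add $t4, $t4, 19 → $t4=62+19=81
sub $t4, $t4, $t6 → $t4=81-26=55
lw $t6, 0($t5) → $t6=M[220]=14
or $t4, $t4, $t6 → $t4=55|14=63
add $t5, $t5, 4 → $t5=220+4=224
sub $t2, $t2, 1 → $t2=8-1=7
cmp $t2, 6  (cmp 7,6)
bgt L2: taken
add $t4, $t4, 19 → $t4=63+19=82
sub $t4, $t4, $t6 → $t4=82-14=68
lw $t6, 0($t5) → $t6=M[224]=-4
or $t4, $t4, $t6 → $t4=68|(-4)=-4
add $t5, $t5, 4 → $t5=224+4=228
sub $t2, $t2, 1 → $t2=7-1=6
cmp $t2, 6  (cmp 6,6)
bgt L2: not taken
sw $t4, (200) → M[200]=-4
halt.

-4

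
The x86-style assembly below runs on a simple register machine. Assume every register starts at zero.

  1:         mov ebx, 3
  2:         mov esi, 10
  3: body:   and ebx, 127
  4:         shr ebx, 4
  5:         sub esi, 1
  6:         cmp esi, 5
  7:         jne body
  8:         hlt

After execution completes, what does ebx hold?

0

ebx=3
esi=10
ebx=3&127=3
ebx=3>>4=0
esi=10-1=9
cmp esi, 5  (cmp 9,5)
jne body: taken
ebx=0&127=0
ebx=0>>4=0
esi=9-1=8
cmp esi, 5  (cmp 8,5)
jne body: taken
ebx=0&127=0
ebx=0>>4=0
esi=8-1=7
cmp esi, 5  (cmp 7,5)
jne body: taken
ebx=0&127=0
ebx=0>>4=0
esi=7-1=6
cmp esi, 5  (cmp 6,5)
jne body: taken
ebx=0&127=0
ebx=0>>4=0
esi=6-1=5
cmp esi, 5  (cmp 5,5)
jne body: not taken
halt.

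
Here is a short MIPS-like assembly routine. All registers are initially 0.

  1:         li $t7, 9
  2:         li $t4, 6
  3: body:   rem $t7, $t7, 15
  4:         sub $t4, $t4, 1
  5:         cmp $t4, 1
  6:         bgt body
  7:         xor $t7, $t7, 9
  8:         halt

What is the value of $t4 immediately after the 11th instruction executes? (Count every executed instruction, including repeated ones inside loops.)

li $t7, 9 → $t7=9
li $t4, 6 → $t4=6
rem $t7, $t7, 15 → $t7=9%15=9
sub $t4, $t4, 1 → $t4=6-1=5
cmp $t4, 1  (cmp 5,1)
bgt body: taken
rem $t7, $t7, 15 → $t7=9%15=9
sub $t4, $t4, 1 → $t4=5-1=4
cmp $t4, 1  (cmp 4,1)
bgt body: taken
rem $t7, $t7, 15 → $t7=9%15=9
After step 11: $t4 = 4.

4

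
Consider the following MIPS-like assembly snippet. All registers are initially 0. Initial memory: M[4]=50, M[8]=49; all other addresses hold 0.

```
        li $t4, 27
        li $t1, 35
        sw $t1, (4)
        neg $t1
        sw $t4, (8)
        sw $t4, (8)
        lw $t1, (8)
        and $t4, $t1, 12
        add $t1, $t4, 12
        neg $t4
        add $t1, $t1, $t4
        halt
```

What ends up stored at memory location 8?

27

li $t4, 27 → $t4=27
li $t1, 35 → $t1=35
sw $t1, (4) → M[4]=35
neg $t1 → $t1=-(35)=-35
sw $t4, (8) → M[8]=27
sw $t4, (8) → M[8]=27
lw $t1, (8) → $t1=M[8]=27
and $t4, $t1, 12 → $t4=27&12=8
add $t1, $t4, 12 → $t1=8+12=20
neg $t4 → $t4=-(8)=-8
add $t1, $t1, $t4 → $t1=20+(-8)=12
halt.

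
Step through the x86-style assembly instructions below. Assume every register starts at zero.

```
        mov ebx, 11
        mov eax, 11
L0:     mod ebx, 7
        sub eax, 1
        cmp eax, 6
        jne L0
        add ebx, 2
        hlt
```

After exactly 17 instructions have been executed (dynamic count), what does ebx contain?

4

mov ebx, 11 → ebx=11
mov eax, 11 → eax=11
mod ebx, 7 → ebx=11%7=4
sub eax, 1 → eax=11-1=10
cmp eax, 6  (cmp 10,6)
jne L0: taken
mod ebx, 7 → ebx=4%7=4
sub eax, 1 → eax=10-1=9
cmp eax, 6  (cmp 9,6)
jne L0: taken
mod ebx, 7 → ebx=4%7=4
sub eax, 1 → eax=9-1=8
cmp eax, 6  (cmp 8,6)
jne L0: taken
mod ebx, 7 → ebx=4%7=4
sub eax, 1 → eax=8-1=7
cmp eax, 6  (cmp 7,6)
After step 17: ebx = 4.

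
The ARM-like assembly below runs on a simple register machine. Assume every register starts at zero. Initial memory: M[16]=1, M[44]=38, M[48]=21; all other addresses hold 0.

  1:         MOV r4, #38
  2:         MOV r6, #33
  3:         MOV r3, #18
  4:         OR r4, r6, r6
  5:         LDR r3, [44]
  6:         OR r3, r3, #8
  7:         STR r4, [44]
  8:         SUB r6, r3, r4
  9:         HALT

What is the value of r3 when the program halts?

r4=38
r6=33
r3=18
r4=33|33=33
r3=M[44]=38
r3=38|8=46
STR r4, [44] → M[44]=33
r6=46-33=13
halt.

46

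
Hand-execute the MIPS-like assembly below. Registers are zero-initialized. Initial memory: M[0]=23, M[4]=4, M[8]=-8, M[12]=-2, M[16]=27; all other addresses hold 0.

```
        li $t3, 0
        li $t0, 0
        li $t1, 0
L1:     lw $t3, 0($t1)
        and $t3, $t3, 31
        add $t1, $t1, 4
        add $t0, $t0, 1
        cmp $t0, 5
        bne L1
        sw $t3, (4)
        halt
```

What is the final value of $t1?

$t3=0
$t0=0
$t1=0
$t3=M[0]=23
$t3=23&31=23
$t1=0+4=4
$t0=0+1=1
cmp $t0, 5  (cmp 1,5)
bne L1: taken
$t3=M[4]=4
$t3=4&31=4
$t1=4+4=8
$t0=1+1=2
cmp $t0, 5  (cmp 2,5)
bne L1: taken
$t3=M[8]=-8
$t3=(-8)&31=24
$t1=8+4=12
$t0=2+1=3
cmp $t0, 5  (cmp 3,5)
bne L1: taken
$t3=M[12]=-2
$t3=(-2)&31=30
$t1=12+4=16
$t0=3+1=4
cmp $t0, 5  (cmp 4,5)
bne L1: taken
$t3=M[16]=27
$t3=27&31=27
$t1=16+4=20
$t0=4+1=5
cmp $t0, 5  (cmp 5,5)
bne L1: not taken
sw $t3, (4) → M[4]=27
halt.

20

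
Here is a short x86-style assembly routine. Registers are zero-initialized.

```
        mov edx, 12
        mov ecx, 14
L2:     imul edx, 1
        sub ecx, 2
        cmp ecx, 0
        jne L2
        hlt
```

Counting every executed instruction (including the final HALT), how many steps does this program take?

31

after mov edx, 12: edx=12
after mov ecx, 14: ecx=14
after imul edx, 1: edx=12*1=12
after sub ecx, 2: ecx=14-2=12
cmp ecx, 0  (cmp 12,0)
jne L2: taken
after imul edx, 1: edx=12*1=12
after sub ecx, 2: ecx=12-2=10
cmp ecx, 0  (cmp 10,0)
jne L2: taken
after imul edx, 1: edx=12*1=12
after sub ecx, 2: ecx=10-2=8
cmp ecx, 0  (cmp 8,0)
jne L2: taken
after imul edx, 1: edx=12*1=12
after sub ecx, 2: ecx=8-2=6
cmp ecx, 0  (cmp 6,0)
jne L2: taken
after imul edx, 1: edx=12*1=12
after sub ecx, 2: ecx=6-2=4
cmp ecx, 0  (cmp 4,0)
jne L2: taken
after imul edx, 1: edx=12*1=12
after sub ecx, 2: ecx=4-2=2
cmp ecx, 0  (cmp 2,0)
jne L2: taken
after imul edx, 1: edx=12*1=12
after sub ecx, 2: ecx=2-2=0
cmp ecx, 0  (cmp 0,0)
jne L2: not taken
halt.
Total executed instructions: 31.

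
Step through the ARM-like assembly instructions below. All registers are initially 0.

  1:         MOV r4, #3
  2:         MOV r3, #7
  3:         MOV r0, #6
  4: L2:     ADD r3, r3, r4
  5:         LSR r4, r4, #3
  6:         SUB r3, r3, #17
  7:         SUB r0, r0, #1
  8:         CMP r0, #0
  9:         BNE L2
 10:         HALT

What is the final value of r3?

MOV r4, #3 → r4=3
MOV r3, #7 → r3=7
MOV r0, #6 → r0=6
ADD r3, r3, r4 → r3=7+3=10
LSR r4, r4, #3 → r4=3>>3=0
SUB r3, r3, #17 → r3=10-17=-7
SUB r0, r0, #1 → r0=6-1=5
CMP r0, #0  (cmp 5,0)
BNE L2: taken
ADD r3, r3, r4 → r3=(-7)+0=-7
LSR r4, r4, #3 → r4=0>>3=0
SUB r3, r3, #17 → r3=(-7)-17=-24
SUB r0, r0, #1 → r0=5-1=4
CMP r0, #0  (cmp 4,0)
BNE L2: taken
ADD r3, r3, r4 → r3=(-24)+0=-24
LSR r4, r4, #3 → r4=0>>3=0
SUB r3, r3, #17 → r3=(-24)-17=-41
SUB r0, r0, #1 → r0=4-1=3
CMP r0, #0  (cmp 3,0)
BNE L2: taken
ADD r3, r3, r4 → r3=(-41)+0=-41
LSR r4, r4, #3 → r4=0>>3=0
SUB r3, r3, #17 → r3=(-41)-17=-58
SUB r0, r0, #1 → r0=3-1=2
CMP r0, #0  (cmp 2,0)
BNE L2: taken
ADD r3, r3, r4 → r3=(-58)+0=-58
LSR r4, r4, #3 → r4=0>>3=0
SUB r3, r3, #17 → r3=(-58)-17=-75
SUB r0, r0, #1 → r0=2-1=1
CMP r0, #0  (cmp 1,0)
BNE L2: taken
ADD r3, r3, r4 → r3=(-75)+0=-75
LSR r4, r4, #3 → r4=0>>3=0
SUB r3, r3, #17 → r3=(-75)-17=-92
SUB r0, r0, #1 → r0=1-1=0
CMP r0, #0  (cmp 0,0)
BNE L2: not taken
halt.

-92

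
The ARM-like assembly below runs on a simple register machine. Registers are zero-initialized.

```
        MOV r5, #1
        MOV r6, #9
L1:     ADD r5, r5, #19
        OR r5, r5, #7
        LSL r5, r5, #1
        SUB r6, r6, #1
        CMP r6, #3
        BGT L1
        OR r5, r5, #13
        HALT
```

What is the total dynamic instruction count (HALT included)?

after MOV r5, #1: r5=1
after MOV r6, #9: r6=9
after ADD r5, r5, #19: r5=1+19=20
after OR r5, r5, #7: r5=20|7=23
after LSL r5, r5, #1: r5=23<<1=46
after SUB r6, r6, #1: r6=9-1=8
CMP r6, #3  (cmp 8,3)
BGT L1: taken
after ADD r5, r5, #19: r5=46+19=65
after OR r5, r5, #7: r5=65|7=71
after LSL r5, r5, #1: r5=71<<1=142
after SUB r6, r6, #1: r6=8-1=7
CMP r6, #3  (cmp 7,3)
BGT L1: taken
after ADD r5, r5, #19: r5=142+19=161
after OR r5, r5, #7: r5=161|7=167
after LSL r5, r5, #1: r5=167<<1=334
after SUB r6, r6, #1: r6=7-1=6
CMP r6, #3  (cmp 6,3)
BGT L1: taken
after ADD r5, r5, #19: r5=334+19=353
after OR r5, r5, #7: r5=353|7=359
after LSL r5, r5, #1: r5=359<<1=718
after SUB r6, r6, #1: r6=6-1=5
CMP r6, #3  (cmp 5,3)
BGT L1: taken
after ADD r5, r5, #19: r5=718+19=737
after OR r5, r5, #7: r5=737|7=743
after LSL r5, r5, #1: r5=743<<1=1486
after SUB r6, r6, #1: r6=5-1=4
CMP r6, #3  (cmp 4,3)
BGT L1: taken
after ADD r5, r5, #19: r5=1486+19=1505
after OR r5, r5, #7: r5=1505|7=1511
after LSL r5, r5, #1: r5=1511<<1=3022
after SUB r6, r6, #1: r6=4-1=3
CMP r6, #3  (cmp 3,3)
BGT L1: not taken
after OR r5, r5, #13: r5=3022|13=3023
halt.
Total executed instructions: 40.

40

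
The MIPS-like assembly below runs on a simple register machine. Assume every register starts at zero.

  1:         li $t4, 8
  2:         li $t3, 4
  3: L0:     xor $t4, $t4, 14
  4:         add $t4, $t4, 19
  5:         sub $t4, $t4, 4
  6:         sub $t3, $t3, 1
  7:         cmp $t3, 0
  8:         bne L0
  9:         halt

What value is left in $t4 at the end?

$t4=8
$t3=4
$t4=8^14=6
$t4=6+19=25
$t4=25-4=21
$t3=4-1=3
cmp $t3, 0  (cmp 3,0)
bne L0: taken
$t4=21^14=27
$t4=27+19=46
$t4=46-4=42
$t3=3-1=2
cmp $t3, 0  (cmp 2,0)
bne L0: taken
$t4=42^14=36
$t4=36+19=55
$t4=55-4=51
$t3=2-1=1
cmp $t3, 0  (cmp 1,0)
bne L0: taken
$t4=51^14=61
$t4=61+19=80
$t4=80-4=76
$t3=1-1=0
cmp $t3, 0  (cmp 0,0)
bne L0: not taken
halt.

76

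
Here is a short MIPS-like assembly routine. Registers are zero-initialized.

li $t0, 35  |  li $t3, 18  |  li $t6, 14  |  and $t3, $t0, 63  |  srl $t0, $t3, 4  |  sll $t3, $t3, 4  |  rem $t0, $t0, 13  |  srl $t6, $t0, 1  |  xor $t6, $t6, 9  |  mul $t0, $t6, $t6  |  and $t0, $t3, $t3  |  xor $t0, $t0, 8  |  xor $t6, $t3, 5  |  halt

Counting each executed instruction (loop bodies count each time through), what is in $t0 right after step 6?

li $t0, 35 → $t0=35
li $t3, 18 → $t3=18
li $t6, 14 → $t6=14
and $t3, $t0, 63 → $t3=35&63=35
srl $t0, $t3, 4 → $t0=35>>4=2
sll $t3, $t3, 4 → $t3=35<<4=560
After step 6: $t0 = 2.

2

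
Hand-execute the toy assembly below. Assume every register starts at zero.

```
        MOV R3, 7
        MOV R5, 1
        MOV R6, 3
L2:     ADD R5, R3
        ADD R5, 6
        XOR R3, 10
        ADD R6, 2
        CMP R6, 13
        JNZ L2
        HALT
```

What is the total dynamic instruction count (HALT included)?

after MOV R3, 7: R3=7
after MOV R5, 1: R5=1
after MOV R6, 3: R6=3
after ADD R5, R3: R5=1+7=8
after ADD R5, 6: R5=8+6=14
after XOR R3, 10: R3=7^10=13
after ADD R6, 2: R6=3+2=5
CMP R6, 13  (cmp 5,13)
JNZ L2: taken
after ADD R5, R3: R5=14+13=27
after ADD R5, 6: R5=27+6=33
after XOR R3, 10: R3=13^10=7
after ADD R6, 2: R6=5+2=7
CMP R6, 13  (cmp 7,13)
JNZ L2: taken
after ADD R5, R3: R5=33+7=40
after ADD R5, 6: R5=40+6=46
after XOR R3, 10: R3=7^10=13
after ADD R6, 2: R6=7+2=9
CMP R6, 13  (cmp 9,13)
JNZ L2: taken
after ADD R5, R3: R5=46+13=59
after ADD R5, 6: R5=59+6=65
after XOR R3, 10: R3=13^10=7
after ADD R6, 2: R6=9+2=11
CMP R6, 13  (cmp 11,13)
JNZ L2: taken
after ADD R5, R3: R5=65+7=72
after ADD R5, 6: R5=72+6=78
after XOR R3, 10: R3=7^10=13
after ADD R6, 2: R6=11+2=13
CMP R6, 13  (cmp 13,13)
JNZ L2: not taken
halt.
Total executed instructions: 34.

34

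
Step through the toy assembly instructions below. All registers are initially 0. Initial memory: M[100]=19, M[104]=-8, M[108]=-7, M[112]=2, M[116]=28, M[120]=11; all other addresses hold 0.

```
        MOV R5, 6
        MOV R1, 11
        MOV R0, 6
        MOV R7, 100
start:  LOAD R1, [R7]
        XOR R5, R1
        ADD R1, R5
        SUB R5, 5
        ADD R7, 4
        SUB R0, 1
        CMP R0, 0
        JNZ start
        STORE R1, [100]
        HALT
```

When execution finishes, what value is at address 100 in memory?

after MOV R5, 6: R5=6
after MOV R1, 11: R1=11
after MOV R0, 6: R0=6
after MOV R7, 100: R7=100
after LOAD R1, [R7]: R1=M[100]=19
after XOR R5, R1: R5=6^19=21
after ADD R1, R5: R1=19+21=40
after SUB R5, 5: R5=21-5=16
after ADD R7, 4: R7=100+4=104
after SUB R0, 1: R0=6-1=5
CMP R0, 0  (cmp 5,0)
JNZ start: taken
after LOAD R1, [R7]: R1=M[104]=-8
after XOR R5, R1: R5=16^(-8)=-24
after ADD R1, R5: R1=(-8)+(-24)=-32
after SUB R5, 5: R5=(-24)-5=-29
after ADD R7, 4: R7=104+4=108
after SUB R0, 1: R0=5-1=4
CMP R0, 0  (cmp 4,0)
JNZ start: taken
after LOAD R1, [R7]: R1=M[108]=-7
after XOR R5, R1: R5=(-29)^(-7)=26
after ADD R1, R5: R1=(-7)+26=19
after SUB R5, 5: R5=26-5=21
after ADD R7, 4: R7=108+4=112
after SUB R0, 1: R0=4-1=3
CMP R0, 0  (cmp 3,0)
JNZ start: taken
after LOAD R1, [R7]: R1=M[112]=2
after XOR R5, R1: R5=21^2=23
after ADD R1, R5: R1=2+23=25
after SUB R5, 5: R5=23-5=18
after ADD R7, 4: R7=112+4=116
after SUB R0, 1: R0=3-1=2
CMP R0, 0  (cmp 2,0)
JNZ start: taken
after LOAD R1, [R7]: R1=M[116]=28
after XOR R5, R1: R5=18^28=14
after ADD R1, R5: R1=28+14=42
after SUB R5, 5: R5=14-5=9
after ADD R7, 4: R7=116+4=120
after SUB R0, 1: R0=2-1=1
CMP R0, 0  (cmp 1,0)
JNZ start: taken
after LOAD R1, [R7]: R1=M[120]=11
after XOR R5, R1: R5=9^11=2
after ADD R1, R5: R1=11+2=13
after SUB R5, 5: R5=2-5=-3
after ADD R7, 4: R7=120+4=124
after SUB R0, 1: R0=1-1=0
CMP R0, 0  (cmp 0,0)
JNZ start: not taken
STORE R1, [100] → M[100]=13
halt.

13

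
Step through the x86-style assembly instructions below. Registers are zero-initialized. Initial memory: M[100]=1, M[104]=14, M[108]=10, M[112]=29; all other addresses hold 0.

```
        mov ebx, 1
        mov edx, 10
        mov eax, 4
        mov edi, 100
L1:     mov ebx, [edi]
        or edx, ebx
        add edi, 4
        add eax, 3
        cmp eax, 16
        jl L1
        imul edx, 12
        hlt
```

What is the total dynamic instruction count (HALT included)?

mov ebx, 1 → ebx=1
mov edx, 10 → edx=10
mov eax, 4 → eax=4
mov edi, 100 → edi=100
mov ebx, [edi] → ebx=M[100]=1
or edx, ebx → edx=10|1=11
add edi, 4 → edi=100+4=104
add eax, 3 → eax=4+3=7
cmp eax, 16  (cmp 7,16)
jl L1: taken
mov ebx, [edi] → ebx=M[104]=14
or edx, ebx → edx=11|14=15
add edi, 4 → edi=104+4=108
add eax, 3 → eax=7+3=10
cmp eax, 16  (cmp 10,16)
jl L1: taken
mov ebx, [edi] → ebx=M[108]=10
or edx, ebx → edx=15|10=15
add edi, 4 → edi=108+4=112
add eax, 3 → eax=10+3=13
cmp eax, 16  (cmp 13,16)
jl L1: taken
mov ebx, [edi] → ebx=M[112]=29
or edx, ebx → edx=15|29=31
add edi, 4 → edi=112+4=116
add eax, 3 → eax=13+3=16
cmp eax, 16  (cmp 16,16)
jl L1: not taken
imul edx, 12 → edx=31*12=372
halt.
Total executed instructions: 30.

30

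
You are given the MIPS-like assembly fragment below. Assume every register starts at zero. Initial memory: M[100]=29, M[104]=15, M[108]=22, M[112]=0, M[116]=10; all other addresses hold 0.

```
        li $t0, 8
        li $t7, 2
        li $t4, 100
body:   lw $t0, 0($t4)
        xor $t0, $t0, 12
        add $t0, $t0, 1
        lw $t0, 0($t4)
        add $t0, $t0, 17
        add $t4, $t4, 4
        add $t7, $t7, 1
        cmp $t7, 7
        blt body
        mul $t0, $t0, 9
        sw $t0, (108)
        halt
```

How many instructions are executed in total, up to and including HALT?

li $t0, 8 → $t0=8
li $t7, 2 → $t7=2
li $t4, 100 → $t4=100
lw $t0, 0($t4) → $t0=M[100]=29
xor $t0, $t0, 12 → $t0=29^12=17
add $t0, $t0, 1 → $t0=17+1=18
lw $t0, 0($t4) → $t0=M[100]=29
add $t0, $t0, 17 → $t0=29+17=46
add $t4, $t4, 4 → $t4=100+4=104
add $t7, $t7, 1 → $t7=2+1=3
cmp $t7, 7  (cmp 3,7)
blt body: taken
lw $t0, 0($t4) → $t0=M[104]=15
xor $t0, $t0, 12 → $t0=15^12=3
add $t0, $t0, 1 → $t0=3+1=4
lw $t0, 0($t4) → $t0=M[104]=15
add $t0, $t0, 17 → $t0=15+17=32
add $t4, $t4, 4 → $t4=104+4=108
add $t7, $t7, 1 → $t7=3+1=4
cmp $t7, 7  (cmp 4,7)
blt body: taken
lw $t0, 0($t4) → $t0=M[108]=22
xor $t0, $t0, 12 → $t0=22^12=26
add $t0, $t0, 1 → $t0=26+1=27
lw $t0, 0($t4) → $t0=M[108]=22
add $t0, $t0, 17 → $t0=22+17=39
add $t4, $t4, 4 → $t4=108+4=112
add $t7, $t7, 1 → $t7=4+1=5
cmp $t7, 7  (cmp 5,7)
blt body: taken
lw $t0, 0($t4) → $t0=M[112]=0
xor $t0, $t0, 12 → $t0=0^12=12
add $t0, $t0, 1 → $t0=12+1=13
lw $t0, 0($t4) → $t0=M[112]=0
add $t0, $t0, 17 → $t0=0+17=17
add $t4, $t4, 4 → $t4=112+4=116
add $t7, $t7, 1 → $t7=5+1=6
cmp $t7, 7  (cmp 6,7)
blt body: taken
lw $t0, 0($t4) → $t0=M[116]=10
xor $t0, $t0, 12 → $t0=10^12=6
add $t0, $t0, 1 → $t0=6+1=7
lw $t0, 0($t4) → $t0=M[116]=10
add $t0, $t0, 17 → $t0=10+17=27
add $t4, $t4, 4 → $t4=116+4=120
add $t7, $t7, 1 → $t7=6+1=7
cmp $t7, 7  (cmp 7,7)
blt body: not taken
mul $t0, $t0, 9 → $t0=27*9=243
sw $t0, (108) → M[108]=243
halt.
Total executed instructions: 51.

51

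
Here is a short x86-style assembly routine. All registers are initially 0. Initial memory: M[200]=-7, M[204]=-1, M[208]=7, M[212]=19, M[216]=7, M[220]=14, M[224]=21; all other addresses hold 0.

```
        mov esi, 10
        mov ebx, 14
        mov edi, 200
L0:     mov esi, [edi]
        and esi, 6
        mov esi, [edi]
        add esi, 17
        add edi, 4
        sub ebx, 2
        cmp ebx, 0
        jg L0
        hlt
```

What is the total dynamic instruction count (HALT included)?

60

after mov esi, 10: esi=10
after mov ebx, 14: ebx=14
after mov edi, 200: edi=200
after mov esi, [edi]: esi=M[200]=-7
after and esi, 6: esi=(-7)&6=0
after mov esi, [edi]: esi=M[200]=-7
after add esi, 17: esi=(-7)+17=10
after add edi, 4: edi=200+4=204
after sub ebx, 2: ebx=14-2=12
cmp ebx, 0  (cmp 12,0)
jg L0: taken
after mov esi, [edi]: esi=M[204]=-1
after and esi, 6: esi=(-1)&6=6
after mov esi, [edi]: esi=M[204]=-1
after add esi, 17: esi=(-1)+17=16
after add edi, 4: edi=204+4=208
after sub ebx, 2: ebx=12-2=10
cmp ebx, 0  (cmp 10,0)
jg L0: taken
after mov esi, [edi]: esi=M[208]=7
after and esi, 6: esi=7&6=6
after mov esi, [edi]: esi=M[208]=7
after add esi, 17: esi=7+17=24
after add edi, 4: edi=208+4=212
after sub ebx, 2: ebx=10-2=8
cmp ebx, 0  (cmp 8,0)
jg L0: taken
after mov esi, [edi]: esi=M[212]=19
after and esi, 6: esi=19&6=2
after mov esi, [edi]: esi=M[212]=19
after add esi, 17: esi=19+17=36
after add edi, 4: edi=212+4=216
after sub ebx, 2: ebx=8-2=6
cmp ebx, 0  (cmp 6,0)
jg L0: taken
after mov esi, [edi]: esi=M[216]=7
after and esi, 6: esi=7&6=6
after mov esi, [edi]: esi=M[216]=7
after add esi, 17: esi=7+17=24
after add edi, 4: edi=216+4=220
after sub ebx, 2: ebx=6-2=4
cmp ebx, 0  (cmp 4,0)
jg L0: taken
after mov esi, [edi]: esi=M[220]=14
after and esi, 6: esi=14&6=6
after mov esi, [edi]: esi=M[220]=14
after add esi, 17: esi=14+17=31
after add edi, 4: edi=220+4=224
after sub ebx, 2: ebx=4-2=2
cmp ebx, 0  (cmp 2,0)
jg L0: taken
after mov esi, [edi]: esi=M[224]=21
after and esi, 6: esi=21&6=4
after mov esi, [edi]: esi=M[224]=21
after add esi, 17: esi=21+17=38
after add edi, 4: edi=224+4=228
after sub ebx, 2: ebx=2-2=0
cmp ebx, 0  (cmp 0,0)
jg L0: not taken
halt.
Total executed instructions: 60.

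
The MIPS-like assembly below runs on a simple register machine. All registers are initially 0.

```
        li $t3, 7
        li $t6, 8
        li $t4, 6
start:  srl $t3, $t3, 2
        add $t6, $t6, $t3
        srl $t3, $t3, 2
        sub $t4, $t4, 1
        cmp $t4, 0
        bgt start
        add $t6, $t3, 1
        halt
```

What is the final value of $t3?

0

$t3=7
$t6=8
$t4=6
$t3=7>>2=1
$t6=8+1=9
$t3=1>>2=0
$t4=6-1=5
cmp $t4, 0  (cmp 5,0)
bgt start: taken
$t3=0>>2=0
$t6=9+0=9
$t3=0>>2=0
$t4=5-1=4
cmp $t4, 0  (cmp 4,0)
bgt start: taken
$t3=0>>2=0
$t6=9+0=9
$t3=0>>2=0
$t4=4-1=3
cmp $t4, 0  (cmp 3,0)
bgt start: taken
$t3=0>>2=0
$t6=9+0=9
$t3=0>>2=0
$t4=3-1=2
cmp $t4, 0  (cmp 2,0)
bgt start: taken
$t3=0>>2=0
$t6=9+0=9
$t3=0>>2=0
$t4=2-1=1
cmp $t4, 0  (cmp 1,0)
bgt start: taken
$t3=0>>2=0
$t6=9+0=9
$t3=0>>2=0
$t4=1-1=0
cmp $t4, 0  (cmp 0,0)
bgt start: not taken
$t6=0+1=1
halt.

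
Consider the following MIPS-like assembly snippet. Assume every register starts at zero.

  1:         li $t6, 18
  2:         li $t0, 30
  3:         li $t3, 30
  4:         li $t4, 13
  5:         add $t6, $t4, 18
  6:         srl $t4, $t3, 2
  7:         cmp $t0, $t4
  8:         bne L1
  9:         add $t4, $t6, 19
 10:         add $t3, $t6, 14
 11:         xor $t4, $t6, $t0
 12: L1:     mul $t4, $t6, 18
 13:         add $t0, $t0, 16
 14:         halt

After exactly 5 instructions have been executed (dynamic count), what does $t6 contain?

31

$t6=18
$t0=30
$t3=30
$t4=13
$t6=13+18=31
After step 5: $t6 = 31.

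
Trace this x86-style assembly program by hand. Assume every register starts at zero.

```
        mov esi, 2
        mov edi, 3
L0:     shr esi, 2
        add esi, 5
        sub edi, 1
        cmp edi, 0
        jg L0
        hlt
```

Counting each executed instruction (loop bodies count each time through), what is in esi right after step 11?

6

after mov esi, 2: esi=2
after mov edi, 3: edi=3
after shr esi, 2: esi=2>>2=0
after add esi, 5: esi=0+5=5
after sub edi, 1: edi=3-1=2
cmp edi, 0  (cmp 2,0)
jg L0: taken
after shr esi, 2: esi=5>>2=1
after add esi, 5: esi=1+5=6
after sub edi, 1: edi=2-1=1
cmp edi, 0  (cmp 1,0)
After step 11: esi = 6.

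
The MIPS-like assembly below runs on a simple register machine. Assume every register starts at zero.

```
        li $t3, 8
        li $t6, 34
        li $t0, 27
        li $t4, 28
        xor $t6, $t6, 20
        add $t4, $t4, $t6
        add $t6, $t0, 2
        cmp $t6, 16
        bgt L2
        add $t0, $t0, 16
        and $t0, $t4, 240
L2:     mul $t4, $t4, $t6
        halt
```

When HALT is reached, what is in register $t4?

2378

li $t3, 8 → $t3=8
li $t6, 34 → $t6=34
li $t0, 27 → $t0=27
li $t4, 28 → $t4=28
xor $t6, $t6, 20 → $t6=34^20=54
add $t4, $t4, $t6 → $t4=28+54=82
add $t6, $t0, 2 → $t6=27+2=29
cmp $t6, 16  (cmp 29,16)
bgt L2: taken
mul $t4, $t4, $t6 → $t4=82*29=2378
halt.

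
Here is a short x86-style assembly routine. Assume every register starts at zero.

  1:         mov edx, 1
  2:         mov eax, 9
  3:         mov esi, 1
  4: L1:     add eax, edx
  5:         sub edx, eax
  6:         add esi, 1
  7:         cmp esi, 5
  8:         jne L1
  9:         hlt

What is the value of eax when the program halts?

-10

after mov edx, 1: edx=1
after mov eax, 9: eax=9
after mov esi, 1: esi=1
after add eax, edx: eax=9+1=10
after sub edx, eax: edx=1-10=-9
after add esi, 1: esi=1+1=2
cmp esi, 5  (cmp 2,5)
jne L1: taken
after add eax, edx: eax=10+(-9)=1
after sub edx, eax: edx=(-9)-1=-10
after add esi, 1: esi=2+1=3
cmp esi, 5  (cmp 3,5)
jne L1: taken
after add eax, edx: eax=1+(-10)=-9
after sub edx, eax: edx=(-10)-(-9)=-1
after add esi, 1: esi=3+1=4
cmp esi, 5  (cmp 4,5)
jne L1: taken
after add eax, edx: eax=(-9)+(-1)=-10
after sub edx, eax: edx=(-1)-(-10)=9
after add esi, 1: esi=4+1=5
cmp esi, 5  (cmp 5,5)
jne L1: not taken
halt.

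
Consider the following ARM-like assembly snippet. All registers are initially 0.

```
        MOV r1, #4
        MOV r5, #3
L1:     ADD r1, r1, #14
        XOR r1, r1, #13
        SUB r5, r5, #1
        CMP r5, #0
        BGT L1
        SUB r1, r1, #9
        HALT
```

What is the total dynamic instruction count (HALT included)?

r1=4
r5=3
r1=4+14=18
r1=18^13=31
r5=3-1=2
CMP r5, #0  (cmp 2,0)
BGT L1: taken
r1=31+14=45
r1=45^13=32
r5=2-1=1
CMP r5, #0  (cmp 1,0)
BGT L1: taken
r1=32+14=46
r1=46^13=35
r5=1-1=0
CMP r5, #0  (cmp 0,0)
BGT L1: not taken
r1=35-9=26
halt.
Total executed instructions: 19.

19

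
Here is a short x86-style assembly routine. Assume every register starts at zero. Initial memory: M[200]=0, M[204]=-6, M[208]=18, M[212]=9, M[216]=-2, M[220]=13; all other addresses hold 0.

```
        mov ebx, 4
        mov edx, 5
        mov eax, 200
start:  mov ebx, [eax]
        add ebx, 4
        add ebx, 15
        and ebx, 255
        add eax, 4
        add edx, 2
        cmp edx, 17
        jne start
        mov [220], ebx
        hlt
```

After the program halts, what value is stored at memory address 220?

after mov ebx, 4: ebx=4
after mov edx, 5: edx=5
after mov eax, 200: eax=200
after mov ebx, [eax]: ebx=M[200]=0
after add ebx, 4: ebx=0+4=4
after add ebx, 15: ebx=4+15=19
after and ebx, 255: ebx=19&255=19
after add eax, 4: eax=200+4=204
after add edx, 2: edx=5+2=7
cmp edx, 17  (cmp 7,17)
jne start: taken
after mov ebx, [eax]: ebx=M[204]=-6
after add ebx, 4: ebx=(-6)+4=-2
after add ebx, 15: ebx=(-2)+15=13
after and ebx, 255: ebx=13&255=13
after add eax, 4: eax=204+4=208
after add edx, 2: edx=7+2=9
cmp edx, 17  (cmp 9,17)
jne start: taken
after mov ebx, [eax]: ebx=M[208]=18
after add ebx, 4: ebx=18+4=22
after add ebx, 15: ebx=22+15=37
after and ebx, 255: ebx=37&255=37
after add eax, 4: eax=208+4=212
after add edx, 2: edx=9+2=11
cmp edx, 17  (cmp 11,17)
jne start: taken
after mov ebx, [eax]: ebx=M[212]=9
after add ebx, 4: ebx=9+4=13
after add ebx, 15: ebx=13+15=28
after and ebx, 255: ebx=28&255=28
after add eax, 4: eax=212+4=216
after add edx, 2: edx=11+2=13
cmp edx, 17  (cmp 13,17)
jne start: taken
after mov ebx, [eax]: ebx=M[216]=-2
after add ebx, 4: ebx=(-2)+4=2
after add ebx, 15: ebx=2+15=17
after and ebx, 255: ebx=17&255=17
after add eax, 4: eax=216+4=220
after add edx, 2: edx=13+2=15
cmp edx, 17  (cmp 15,17)
jne start: taken
after mov ebx, [eax]: ebx=M[220]=13
after add ebx, 4: ebx=13+4=17
after add ebx, 15: ebx=17+15=32
after and ebx, 255: ebx=32&255=32
after add eax, 4: eax=220+4=224
after add edx, 2: edx=15+2=17
cmp edx, 17  (cmp 17,17)
jne start: not taken
mov [220], ebx → M[220]=32
halt.

32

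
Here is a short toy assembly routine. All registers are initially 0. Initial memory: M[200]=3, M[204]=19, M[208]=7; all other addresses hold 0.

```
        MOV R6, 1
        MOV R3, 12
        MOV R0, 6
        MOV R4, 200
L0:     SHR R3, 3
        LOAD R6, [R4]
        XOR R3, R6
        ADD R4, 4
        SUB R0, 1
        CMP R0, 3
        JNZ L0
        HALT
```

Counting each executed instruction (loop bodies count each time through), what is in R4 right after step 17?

MOV R6, 1 → R6=1
MOV R3, 12 → R3=12
MOV R0, 6 → R0=6
MOV R4, 200 → R4=200
SHR R3, 3 → R3=12>>3=1
LOAD R6, [R4] → R6=M[200]=3
XOR R3, R6 → R3=1^3=2
ADD R4, 4 → R4=200+4=204
SUB R0, 1 → R0=6-1=5
CMP R0, 3  (cmp 5,3)
JNZ L0: taken
SHR R3, 3 → R3=2>>3=0
LOAD R6, [R4] → R6=M[204]=19
XOR R3, R6 → R3=0^19=19
ADD R4, 4 → R4=204+4=208
SUB R0, 1 → R0=5-1=4
CMP R0, 3  (cmp 4,3)
After step 17: R4 = 208.

208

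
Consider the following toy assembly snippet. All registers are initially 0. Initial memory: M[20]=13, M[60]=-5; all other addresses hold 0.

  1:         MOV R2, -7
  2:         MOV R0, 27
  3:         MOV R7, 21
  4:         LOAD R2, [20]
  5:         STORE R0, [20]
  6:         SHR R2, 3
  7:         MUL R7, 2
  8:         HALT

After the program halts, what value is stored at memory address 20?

R2=-7
R0=27
R7=21
R2=M[20]=13
STORE R0, [20] → M[20]=27
R2=13>>3=1
R7=21*2=42
halt.

27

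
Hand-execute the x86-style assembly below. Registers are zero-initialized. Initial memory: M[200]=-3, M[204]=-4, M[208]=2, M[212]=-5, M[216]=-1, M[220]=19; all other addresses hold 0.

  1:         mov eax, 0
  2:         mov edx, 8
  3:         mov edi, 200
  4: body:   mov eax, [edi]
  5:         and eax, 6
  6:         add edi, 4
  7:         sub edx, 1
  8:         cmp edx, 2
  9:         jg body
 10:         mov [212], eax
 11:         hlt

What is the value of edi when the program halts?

224

after mov eax, 0: eax=0
after mov edx, 8: edx=8
after mov edi, 200: edi=200
after mov eax, [edi]: eax=M[200]=-3
after and eax, 6: eax=(-3)&6=4
after add edi, 4: edi=200+4=204
after sub edx, 1: edx=8-1=7
cmp edx, 2  (cmp 7,2)
jg body: taken
after mov eax, [edi]: eax=M[204]=-4
after and eax, 6: eax=(-4)&6=4
after add edi, 4: edi=204+4=208
after sub edx, 1: edx=7-1=6
cmp edx, 2  (cmp 6,2)
jg body: taken
after mov eax, [edi]: eax=M[208]=2
after and eax, 6: eax=2&6=2
after add edi, 4: edi=208+4=212
after sub edx, 1: edx=6-1=5
cmp edx, 2  (cmp 5,2)
jg body: taken
after mov eax, [edi]: eax=M[212]=-5
after and eax, 6: eax=(-5)&6=2
after add edi, 4: edi=212+4=216
after sub edx, 1: edx=5-1=4
cmp edx, 2  (cmp 4,2)
jg body: taken
after mov eax, [edi]: eax=M[216]=-1
after and eax, 6: eax=(-1)&6=6
after add edi, 4: edi=216+4=220
after sub edx, 1: edx=4-1=3
cmp edx, 2  (cmp 3,2)
jg body: taken
after mov eax, [edi]: eax=M[220]=19
after and eax, 6: eax=19&6=2
after add edi, 4: edi=220+4=224
after sub edx, 1: edx=3-1=2
cmp edx, 2  (cmp 2,2)
jg body: not taken
mov [212], eax → M[212]=2
halt.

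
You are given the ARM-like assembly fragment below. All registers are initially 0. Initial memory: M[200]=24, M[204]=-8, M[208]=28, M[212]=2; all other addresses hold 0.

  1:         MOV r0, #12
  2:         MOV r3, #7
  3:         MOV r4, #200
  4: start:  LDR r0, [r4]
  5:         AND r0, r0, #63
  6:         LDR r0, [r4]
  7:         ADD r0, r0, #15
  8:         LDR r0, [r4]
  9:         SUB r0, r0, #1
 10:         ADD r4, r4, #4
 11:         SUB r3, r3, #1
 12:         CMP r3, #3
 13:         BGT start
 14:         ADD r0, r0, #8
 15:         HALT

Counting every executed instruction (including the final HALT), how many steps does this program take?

after MOV r0, #12: r0=12
after MOV r3, #7: r3=7
after MOV r4, #200: r4=200
after LDR r0, [r4]: r0=M[200]=24
after AND r0, r0, #63: r0=24&63=24
after LDR r0, [r4]: r0=M[200]=24
after ADD r0, r0, #15: r0=24+15=39
after LDR r0, [r4]: r0=M[200]=24
after SUB r0, r0, #1: r0=24-1=23
after ADD r4, r4, #4: r4=200+4=204
after SUB r3, r3, #1: r3=7-1=6
CMP r3, #3  (cmp 6,3)
BGT start: taken
after LDR r0, [r4]: r0=M[204]=-8
after AND r0, r0, #63: r0=(-8)&63=56
after LDR r0, [r4]: r0=M[204]=-8
after ADD r0, r0, #15: r0=(-8)+15=7
after LDR r0, [r4]: r0=M[204]=-8
after SUB r0, r0, #1: r0=(-8)-1=-9
after ADD r4, r4, #4: r4=204+4=208
after SUB r3, r3, #1: r3=6-1=5
CMP r3, #3  (cmp 5,3)
BGT start: taken
after LDR r0, [r4]: r0=M[208]=28
after AND r0, r0, #63: r0=28&63=28
after LDR r0, [r4]: r0=M[208]=28
after ADD r0, r0, #15: r0=28+15=43
after LDR r0, [r4]: r0=M[208]=28
after SUB r0, r0, #1: r0=28-1=27
after ADD r4, r4, #4: r4=208+4=212
after SUB r3, r3, #1: r3=5-1=4
CMP r3, #3  (cmp 4,3)
BGT start: taken
after LDR r0, [r4]: r0=M[212]=2
after AND r0, r0, #63: r0=2&63=2
after LDR r0, [r4]: r0=M[212]=2
after ADD r0, r0, #15: r0=2+15=17
after LDR r0, [r4]: r0=M[212]=2
after SUB r0, r0, #1: r0=2-1=1
after ADD r4, r4, #4: r4=212+4=216
after SUB r3, r3, #1: r3=4-1=3
CMP r3, #3  (cmp 3,3)
BGT start: not taken
after ADD r0, r0, #8: r0=1+8=9
halt.
Total executed instructions: 45.

45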